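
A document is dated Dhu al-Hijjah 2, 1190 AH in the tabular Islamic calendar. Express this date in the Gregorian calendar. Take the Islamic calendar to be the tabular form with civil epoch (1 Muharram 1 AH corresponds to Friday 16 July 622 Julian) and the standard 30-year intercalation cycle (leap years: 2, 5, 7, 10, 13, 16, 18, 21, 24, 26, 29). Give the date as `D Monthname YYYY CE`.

12 January 1777 CE

Both dates share Julian Day Number 2370108; in the Gregorian calendar that is 12 January 1777 CE.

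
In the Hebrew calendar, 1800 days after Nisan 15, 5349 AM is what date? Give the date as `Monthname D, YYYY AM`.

The starting date is JDN 2301521; 2301521 + 1800 = 2303321.
JDN 2303321 corresponds to Adar 14, 5354 AM.

Adar 14, 5354 AM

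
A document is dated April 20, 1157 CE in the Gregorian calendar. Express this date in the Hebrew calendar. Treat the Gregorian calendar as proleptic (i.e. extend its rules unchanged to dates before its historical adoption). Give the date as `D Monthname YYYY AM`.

1 Iyar 4917 AM

Both dates share Julian Day Number 2143755; in the Hebrew calendar that is 1 Iyar 4917 AM.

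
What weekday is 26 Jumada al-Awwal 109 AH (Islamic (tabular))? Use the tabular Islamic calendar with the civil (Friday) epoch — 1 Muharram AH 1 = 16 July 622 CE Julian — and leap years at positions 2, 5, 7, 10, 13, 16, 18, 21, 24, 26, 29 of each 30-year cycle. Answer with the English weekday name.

Equivalently 22 September 727 Gregorian, JDN 1986855.
1986855 ≡ 3 (mod 7); counting from Monday = 0 gives Thursday.

Thursday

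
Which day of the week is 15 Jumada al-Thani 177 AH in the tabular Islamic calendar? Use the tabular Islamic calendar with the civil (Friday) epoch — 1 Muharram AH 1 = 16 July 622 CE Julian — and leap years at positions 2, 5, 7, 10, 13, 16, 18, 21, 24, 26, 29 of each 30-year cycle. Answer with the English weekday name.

Equivalently 1 October 793 Gregorian, JDN 2010971.
2010971 ≡ 4 (mod 7); counting from Monday = 0 gives Friday.

Friday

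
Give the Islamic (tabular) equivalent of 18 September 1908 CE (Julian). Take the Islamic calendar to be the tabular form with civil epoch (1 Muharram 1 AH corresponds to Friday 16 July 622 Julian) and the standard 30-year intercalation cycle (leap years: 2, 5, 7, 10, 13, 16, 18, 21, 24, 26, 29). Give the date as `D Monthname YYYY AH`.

Julian Day Number of the source date = 2418216.
Converting JDN 2418216 to the tabular Islamic calendar gives 5 Ramadan 1326 AH.

5 Ramadan 1326 AH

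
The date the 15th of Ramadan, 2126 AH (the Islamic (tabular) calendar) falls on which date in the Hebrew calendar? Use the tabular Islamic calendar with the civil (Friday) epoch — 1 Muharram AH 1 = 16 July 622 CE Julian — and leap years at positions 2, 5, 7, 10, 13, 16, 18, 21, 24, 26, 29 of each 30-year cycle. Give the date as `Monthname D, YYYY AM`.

Both dates share Julian Day Number 2701719; in the Hebrew calendar that is 15 Kislev 6445 AM.

Kislev 15, 6445 AM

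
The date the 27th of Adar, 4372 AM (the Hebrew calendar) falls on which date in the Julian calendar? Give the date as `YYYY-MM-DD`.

The source date corresponds to 9 March 612 in the proleptic Gregorian calendar (JDN 1944656).
That day falls on 6 March 612 CE in the Julian calendar.

0612-03-06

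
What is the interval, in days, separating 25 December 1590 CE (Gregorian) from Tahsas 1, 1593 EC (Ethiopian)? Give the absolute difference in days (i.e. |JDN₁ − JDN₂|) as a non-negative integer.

First date → JDN 2302154; second date → JDN 2305789.
The interval is |2302154 − 2305789| = 3635 days.

3635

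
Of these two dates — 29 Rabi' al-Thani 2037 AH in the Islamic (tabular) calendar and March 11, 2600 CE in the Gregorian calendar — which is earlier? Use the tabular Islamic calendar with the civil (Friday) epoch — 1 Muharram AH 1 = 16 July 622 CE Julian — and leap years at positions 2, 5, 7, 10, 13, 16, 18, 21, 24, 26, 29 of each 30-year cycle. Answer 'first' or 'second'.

Converting both to JDN: 2670048 vs 2670760; the smaller is the first.

first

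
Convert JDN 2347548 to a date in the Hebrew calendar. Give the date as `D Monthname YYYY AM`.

5 Nisan 5475 AM

JDN 2347548 is 8 April 1715 in the Gregorian calendar.
In the Hebrew calendar that day is 5 Nisan 5475 AM.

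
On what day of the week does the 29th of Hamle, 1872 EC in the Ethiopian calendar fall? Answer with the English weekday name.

Wednesday

Equivalently 4 August 1880 Gregorian, JDN 2407932.
Since JDN mod 7 = 2 (0 = Monday), the day is Wednesday.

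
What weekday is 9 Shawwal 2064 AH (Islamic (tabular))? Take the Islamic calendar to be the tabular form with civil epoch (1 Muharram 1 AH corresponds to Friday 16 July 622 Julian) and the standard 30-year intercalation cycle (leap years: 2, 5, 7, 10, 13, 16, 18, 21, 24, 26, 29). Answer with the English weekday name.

Friday

In the Gregorian calendar this is 12 November 2624 (JDN 2679772).
JDN 2679772 mod 7 = 4, and JDN 0 was a Monday, so this is a Friday.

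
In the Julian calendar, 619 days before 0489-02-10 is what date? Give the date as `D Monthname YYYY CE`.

JDN of 0489-02-10 = 1899706.
1899706 − 619 = 1899087.
JDN 1899087 in the Julian calendar is 2 June 487 CE.

2 June 487 CE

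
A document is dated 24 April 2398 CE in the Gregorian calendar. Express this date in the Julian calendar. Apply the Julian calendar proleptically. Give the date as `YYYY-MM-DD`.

At this point the Julian calendar is 16 days behind the Gregorian.
24 April 2398 Gregorian − 16 days → 8 April 2398 Julian.

2398-04-08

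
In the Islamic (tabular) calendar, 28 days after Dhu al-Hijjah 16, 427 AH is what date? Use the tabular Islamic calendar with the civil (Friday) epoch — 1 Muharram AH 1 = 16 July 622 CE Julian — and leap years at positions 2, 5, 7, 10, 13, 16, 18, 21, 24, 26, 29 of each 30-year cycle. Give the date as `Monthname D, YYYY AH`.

Muharram 14, 428 AH

JDN of Dhu al-Hijjah 16, 427 AH = 2099740.
2099740 + 28 = 2099768.
JDN 2099768 in the tabular Islamic calendar is Muharram 14, 428 AH.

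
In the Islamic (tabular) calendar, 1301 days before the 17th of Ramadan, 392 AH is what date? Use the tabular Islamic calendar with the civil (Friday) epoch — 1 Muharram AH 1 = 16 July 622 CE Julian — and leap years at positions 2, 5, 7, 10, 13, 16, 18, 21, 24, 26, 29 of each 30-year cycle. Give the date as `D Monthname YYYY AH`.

15 Muharram 389 AH

Counting 1301 days back from JDN 2087249 reaches JDN 2085948, which is 15 Muharram 389 AH.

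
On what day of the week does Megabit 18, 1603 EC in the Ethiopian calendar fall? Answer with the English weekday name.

This is JDN 2309548 (24 March 1611 Gregorian).
JDN 2309548 mod 7 = 3, and JDN 0 was a Monday, so this is a Thursday.

Thursday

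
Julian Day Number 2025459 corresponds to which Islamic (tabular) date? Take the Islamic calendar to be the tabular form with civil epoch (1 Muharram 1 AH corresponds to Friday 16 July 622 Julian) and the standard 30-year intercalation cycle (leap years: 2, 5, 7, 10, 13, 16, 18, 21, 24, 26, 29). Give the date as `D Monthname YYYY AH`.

4 Jumada al-Awwal 218 AH

The proleptic Gregorian equivalent of JDN 2025459 is 1 June 833.
In the tabular Islamic calendar that day is 4 Jumada al-Awwal 218 AH.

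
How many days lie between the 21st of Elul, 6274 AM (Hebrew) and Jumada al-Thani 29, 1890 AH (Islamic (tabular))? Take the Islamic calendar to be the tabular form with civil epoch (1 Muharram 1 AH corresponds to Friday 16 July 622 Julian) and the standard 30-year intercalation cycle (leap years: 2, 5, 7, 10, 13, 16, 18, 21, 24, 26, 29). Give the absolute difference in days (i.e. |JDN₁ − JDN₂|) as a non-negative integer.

21520

First date → JDN 2639535; second date → JDN 2618015.
The interval is |2639535 − 2618015| = 21520 days.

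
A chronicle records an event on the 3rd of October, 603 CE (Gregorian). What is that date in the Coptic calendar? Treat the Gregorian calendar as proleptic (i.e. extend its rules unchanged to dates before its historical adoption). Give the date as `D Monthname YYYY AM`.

Julian Day Number of the source date = 1941576.
Converting JDN 1941576 to the Coptic calendar gives 2 Paopi 320 AM.

2 Paopi 320 AM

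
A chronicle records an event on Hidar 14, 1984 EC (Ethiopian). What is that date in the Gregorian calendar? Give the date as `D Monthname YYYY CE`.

24 November 1991 CE

Both dates share Julian Day Number 2448585; in the Gregorian calendar that is 24 November 1991 CE.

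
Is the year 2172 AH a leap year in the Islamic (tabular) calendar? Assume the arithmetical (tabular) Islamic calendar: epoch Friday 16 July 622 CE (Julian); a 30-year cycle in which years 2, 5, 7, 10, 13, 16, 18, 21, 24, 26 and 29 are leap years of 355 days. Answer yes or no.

Year 2172 AH is year 12 of its 30-year cycle; leap positions are 2, 5, 7, 10, 13, 16, 18, 21, 24, 26, 29, so it is a common year (354 days).

no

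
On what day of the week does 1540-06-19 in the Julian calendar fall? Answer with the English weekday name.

Saturday

Equivalently 29 June 1540 Gregorian, JDN 2283713.
Since JDN mod 7 = 5 (0 = Monday), the day is Saturday.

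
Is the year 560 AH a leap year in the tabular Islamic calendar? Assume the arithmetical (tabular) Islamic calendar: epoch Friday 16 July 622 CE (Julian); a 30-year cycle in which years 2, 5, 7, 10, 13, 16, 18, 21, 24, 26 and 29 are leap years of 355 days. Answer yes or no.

no

Year 560 AH is year 20 of its 30-year cycle; leap positions are 2, 5, 7, 10, 13, 16, 18, 21, 24, 26, 29, so it is a common year (354 days).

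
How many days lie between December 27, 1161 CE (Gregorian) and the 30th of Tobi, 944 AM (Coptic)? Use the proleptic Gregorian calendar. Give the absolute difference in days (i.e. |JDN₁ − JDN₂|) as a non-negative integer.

JDN of the first date = 2145467.
JDN of the second date = 2169610.
|2169610 − 2145467| = 24143.

24143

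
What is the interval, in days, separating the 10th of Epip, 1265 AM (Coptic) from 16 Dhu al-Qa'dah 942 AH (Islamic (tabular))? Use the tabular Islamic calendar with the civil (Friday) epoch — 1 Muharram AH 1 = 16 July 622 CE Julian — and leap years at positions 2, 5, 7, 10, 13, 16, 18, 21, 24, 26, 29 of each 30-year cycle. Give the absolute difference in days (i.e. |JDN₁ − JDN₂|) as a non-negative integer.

4806

JDN of the first date = 2287015.
JDN of the second date = 2282209.
|2282209 − 2287015| = 4806.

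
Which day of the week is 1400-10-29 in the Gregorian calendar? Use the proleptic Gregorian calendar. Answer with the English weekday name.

Since JDN mod 7 = 2 (0 = Monday), the day is Wednesday.

Wednesday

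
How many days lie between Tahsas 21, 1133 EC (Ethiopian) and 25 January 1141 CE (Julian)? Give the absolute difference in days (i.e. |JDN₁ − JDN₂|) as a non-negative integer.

39

First date → JDN 2137794; second date → JDN 2137833.
The interval is |2137794 − 2137833| = 39 days.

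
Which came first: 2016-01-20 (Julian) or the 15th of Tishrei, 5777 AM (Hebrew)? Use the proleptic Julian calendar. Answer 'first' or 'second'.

first

First date → JDN 2457421; second date → JDN 2457679.
JDN 2457421 < JDN 2457679, so the first date is earlier.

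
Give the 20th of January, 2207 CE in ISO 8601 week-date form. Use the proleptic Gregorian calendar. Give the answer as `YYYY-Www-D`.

The weekday is Tuesday (ISO weekday 2).
That Tuesday belongs to ISO week 4 of ISO year 2207.

2207-W04-2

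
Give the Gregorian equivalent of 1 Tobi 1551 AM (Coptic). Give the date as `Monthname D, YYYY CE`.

January 8, 1835 CE

Julian Day Number of the source date = 2391287.
Converting JDN 2391287 to the Gregorian calendar gives 8 January 1835 CE.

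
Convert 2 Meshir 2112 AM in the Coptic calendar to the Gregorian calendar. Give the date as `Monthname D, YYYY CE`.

February 13, 2396 CE

Julian Day Number of the source date = 2596224.
Converting JDN 2596224 to the Gregorian calendar gives 13 February 2396 CE.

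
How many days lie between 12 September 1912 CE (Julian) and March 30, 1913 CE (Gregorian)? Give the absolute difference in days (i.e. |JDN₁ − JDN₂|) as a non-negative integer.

186

JDN of the first date = 2419671.
JDN of the second date = 2419857.
|2419857 − 2419671| = 186.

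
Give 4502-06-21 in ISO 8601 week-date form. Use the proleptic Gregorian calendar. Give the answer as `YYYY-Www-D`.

4502-W25-3

The weekday is Wednesday (ISO weekday 3).
That Wednesday belongs to ISO week 25 of ISO year 4502.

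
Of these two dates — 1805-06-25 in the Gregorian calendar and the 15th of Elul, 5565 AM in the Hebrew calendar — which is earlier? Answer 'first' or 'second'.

first

First date → JDN 2380498; second date → JDN 2380574.
JDN 2380498 < JDN 2380574, so the first date is earlier.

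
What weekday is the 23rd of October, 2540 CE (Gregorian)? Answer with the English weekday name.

Sunday

JDN 2649072 mod 7 = 6, and JDN 0 was a Monday, so this is a Sunday.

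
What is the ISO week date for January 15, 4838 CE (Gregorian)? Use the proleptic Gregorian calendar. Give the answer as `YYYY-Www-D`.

4838-W02-5

The weekday is Friday (ISO weekday 5).
That Friday belongs to ISO week 2 of ISO year 4838.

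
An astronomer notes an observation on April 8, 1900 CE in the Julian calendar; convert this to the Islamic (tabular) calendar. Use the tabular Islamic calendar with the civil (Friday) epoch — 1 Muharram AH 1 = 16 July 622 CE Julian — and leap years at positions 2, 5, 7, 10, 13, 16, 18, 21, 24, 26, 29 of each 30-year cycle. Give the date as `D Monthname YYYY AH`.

Both dates share Julian Day Number 2415131; in the tabular Islamic calendar that is 20 Dhu al-Hijjah 1317 AH.

20 Dhu al-Hijjah 1317 AH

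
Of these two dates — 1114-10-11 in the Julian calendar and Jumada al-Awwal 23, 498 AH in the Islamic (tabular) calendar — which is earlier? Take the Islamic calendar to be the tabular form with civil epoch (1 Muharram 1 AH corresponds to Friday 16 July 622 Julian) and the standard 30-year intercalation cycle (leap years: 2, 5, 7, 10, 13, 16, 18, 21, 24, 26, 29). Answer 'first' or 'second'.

Converting both to JDN: 2128230 vs 2124700; the smaller is the second.

second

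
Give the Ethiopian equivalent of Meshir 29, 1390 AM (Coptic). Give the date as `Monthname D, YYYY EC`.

Both dates share Julian Day Number 2332540; in the Ethiopian calendar that is 29 Yekatit 1666 EC.

Yekatit 29, 1666 EC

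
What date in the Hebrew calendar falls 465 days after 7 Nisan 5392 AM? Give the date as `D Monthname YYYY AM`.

JDN of 7 Nisan 5392 AM = 2317224.
2317224 + 465 = 2317689.
JDN 2317689 in the Hebrew calendar is 29 Tammuz 5393 AM.

29 Tammuz 5393 AM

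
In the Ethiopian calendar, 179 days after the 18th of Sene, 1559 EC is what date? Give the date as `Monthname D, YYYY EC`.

Tahsas 11, 1560 EC

The starting date is JDN 2293567; 2293567 + 179 = 2293746.
JDN 2293746 corresponds to Tahsas 11, 1560 EC.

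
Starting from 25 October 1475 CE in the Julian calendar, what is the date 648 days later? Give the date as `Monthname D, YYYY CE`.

JDN of 25 October 1475 CE = 2260099.
2260099 + 648 = 2260747.
JDN 2260747 in the Julian calendar is August 3, 1477 CE.

August 3, 1477 CE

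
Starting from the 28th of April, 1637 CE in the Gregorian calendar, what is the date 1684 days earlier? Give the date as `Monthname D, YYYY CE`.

September 17, 1632 CE

The starting date is JDN 2319080; 2319080 − 1684 = 2317396.
JDN 2317396 corresponds to September 17, 1632 CE.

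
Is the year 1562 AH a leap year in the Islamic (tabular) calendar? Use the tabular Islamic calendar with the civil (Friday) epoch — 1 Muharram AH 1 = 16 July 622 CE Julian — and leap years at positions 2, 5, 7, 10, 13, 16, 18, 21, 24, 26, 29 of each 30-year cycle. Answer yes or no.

Year 1562 AH is year 2 of its 30-year cycle; leap positions are 2, 5, 7, 10, 13, 16, 18, 21, 24, 26, 29, so it is a leap year (355 days).

yes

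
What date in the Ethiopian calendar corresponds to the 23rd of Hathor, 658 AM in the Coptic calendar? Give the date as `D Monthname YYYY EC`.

Julian Day Number of the source date = 2065081.
Converting JDN 2065081 to the Ethiopian calendar gives 23 Hidar 934 EC.

23 Hidar 934 EC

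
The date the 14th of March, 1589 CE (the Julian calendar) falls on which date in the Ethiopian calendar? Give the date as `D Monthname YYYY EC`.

18 Megabit 1581 EC

Julian Day Number of the source date = 2301513.
Converting JDN 2301513 to the Ethiopian calendar gives 18 Megabit 1581 EC.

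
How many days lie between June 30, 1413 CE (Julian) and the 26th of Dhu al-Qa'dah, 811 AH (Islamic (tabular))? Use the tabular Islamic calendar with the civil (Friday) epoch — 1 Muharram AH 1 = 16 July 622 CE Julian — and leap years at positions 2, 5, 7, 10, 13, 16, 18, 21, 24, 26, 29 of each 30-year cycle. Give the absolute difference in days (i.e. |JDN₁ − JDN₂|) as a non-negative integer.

JDN of the first date = 2237337.
JDN of the second date = 2235797.
|2235797 − 2237337| = 1540.

1540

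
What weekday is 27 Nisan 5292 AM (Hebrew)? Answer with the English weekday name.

Equivalently 12 April 1532 Gregorian, JDN 2280713.
JDN 2280713 mod 7 = 1, and JDN 0 was a Monday, so this is a Tuesday.

Tuesday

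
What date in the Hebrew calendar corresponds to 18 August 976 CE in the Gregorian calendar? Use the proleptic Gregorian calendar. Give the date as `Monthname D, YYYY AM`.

Elul 15, 4736 AM

Julian Day Number of the source date = 2077767.
Converting JDN 2077767 to the Hebrew calendar gives 15 Elul 4736 AM.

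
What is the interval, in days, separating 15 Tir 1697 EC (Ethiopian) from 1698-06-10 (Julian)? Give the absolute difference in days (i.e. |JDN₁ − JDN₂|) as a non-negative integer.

JDN of the first date = 2343819.
JDN of the second date = 2341413.
|2341413 − 2343819| = 2406.

2406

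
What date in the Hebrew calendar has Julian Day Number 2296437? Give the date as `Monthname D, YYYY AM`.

Iyar 11, 5335 AM

The proleptic Gregorian equivalent of JDN 2296437 is 1 May 1575.
In the Hebrew calendar that day is Iyar 11, 5335 AM.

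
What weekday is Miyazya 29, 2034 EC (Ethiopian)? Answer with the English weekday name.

Wednesday

This is JDN 2467012 (7 May 2042 Gregorian).
Since JDN mod 7 = 2 (0 = Monday), the day is Wednesday.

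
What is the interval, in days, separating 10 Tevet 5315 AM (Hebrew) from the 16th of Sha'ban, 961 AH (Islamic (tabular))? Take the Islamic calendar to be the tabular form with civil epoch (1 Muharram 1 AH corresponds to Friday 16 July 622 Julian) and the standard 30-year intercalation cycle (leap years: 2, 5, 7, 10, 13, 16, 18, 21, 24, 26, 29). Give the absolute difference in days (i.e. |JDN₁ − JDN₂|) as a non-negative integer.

JDN of the first date = 2288994.
JDN of the second date = 2288854.
|2288854 − 2288994| = 140.

140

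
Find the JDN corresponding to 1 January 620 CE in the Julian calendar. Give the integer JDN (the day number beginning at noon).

In the proleptic Gregorian calendar the same day is 4 January 620.
JDN 2451545 is 1 January 2000 CE (Gregorian); the target day is −504032 days from there, so JDN = 1947513.

1947513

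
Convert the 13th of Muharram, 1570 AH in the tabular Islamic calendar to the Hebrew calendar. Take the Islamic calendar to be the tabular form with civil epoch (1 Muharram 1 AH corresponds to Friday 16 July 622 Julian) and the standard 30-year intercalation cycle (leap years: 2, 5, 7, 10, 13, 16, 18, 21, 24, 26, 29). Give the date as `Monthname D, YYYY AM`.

Both dates share Julian Day Number 2504453; in the Hebrew calendar that is 13 Cheshvan 5905 AM.

Cheshvan 13, 5905 AM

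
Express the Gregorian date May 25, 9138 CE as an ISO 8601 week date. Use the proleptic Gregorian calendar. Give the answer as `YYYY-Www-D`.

The weekday is Wednesday (ISO weekday 3).
That Wednesday belongs to ISO week 21 of ISO year 9138.

9138-W21-3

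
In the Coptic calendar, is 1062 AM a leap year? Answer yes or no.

1062 mod 4 = 2; in the Coptic calendar a year is leap when year mod 4 = 3, so it is a common year.

no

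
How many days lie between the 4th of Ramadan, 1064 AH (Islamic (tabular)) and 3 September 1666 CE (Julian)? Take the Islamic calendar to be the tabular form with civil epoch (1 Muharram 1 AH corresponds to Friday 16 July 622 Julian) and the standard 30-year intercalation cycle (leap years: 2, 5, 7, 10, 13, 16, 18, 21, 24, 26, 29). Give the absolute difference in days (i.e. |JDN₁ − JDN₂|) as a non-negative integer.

First date → JDN 2325371; second date → JDN 2329810.
The interval is |2325371 − 2329810| = 4439 days.

4439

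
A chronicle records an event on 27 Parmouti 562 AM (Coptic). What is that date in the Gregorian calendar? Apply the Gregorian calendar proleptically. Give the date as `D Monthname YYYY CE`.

26 April 846 CE

Julian Day Number of the source date = 2030171.
Converting JDN 2030171 to the Gregorian calendar gives 26 April 846 CE.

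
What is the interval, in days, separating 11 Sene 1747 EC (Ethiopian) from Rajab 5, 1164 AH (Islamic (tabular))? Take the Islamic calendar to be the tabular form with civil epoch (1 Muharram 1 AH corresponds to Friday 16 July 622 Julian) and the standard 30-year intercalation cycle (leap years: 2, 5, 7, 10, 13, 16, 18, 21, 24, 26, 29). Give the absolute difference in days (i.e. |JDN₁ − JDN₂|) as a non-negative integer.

1478

JDN of the first date = 2362227.
JDN of the second date = 2360749.
|2360749 − 2362227| = 1478.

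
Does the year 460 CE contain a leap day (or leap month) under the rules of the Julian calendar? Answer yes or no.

460 mod 4 = 0, so it is a leap year in the Julian calendar.

yes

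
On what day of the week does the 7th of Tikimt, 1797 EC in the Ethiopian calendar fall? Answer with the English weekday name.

Tuesday

In the Gregorian calendar this is 16 October 1804 (JDN 2380246).
2380246 ≡ 1 (mod 7); counting from Monday = 0 gives Tuesday.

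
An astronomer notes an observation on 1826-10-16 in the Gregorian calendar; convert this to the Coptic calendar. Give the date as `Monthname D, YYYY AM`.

Paopi 7, 1543 AM

Both dates share Julian Day Number 2388281; in the Coptic calendar that is 7 Paopi 1543 AM.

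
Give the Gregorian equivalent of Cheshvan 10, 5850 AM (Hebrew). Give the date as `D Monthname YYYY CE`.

Julian Day Number of the source date = 2484339.
Converting JDN 2484339 to the Gregorian calendar gives 14 October 2089 CE.

14 October 2089 CE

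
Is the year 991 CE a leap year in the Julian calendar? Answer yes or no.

no

991 mod 4 = 3, so it is a common year in the Julian calendar.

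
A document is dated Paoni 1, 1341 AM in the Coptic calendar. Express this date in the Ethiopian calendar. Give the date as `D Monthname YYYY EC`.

1 Sene 1617 EC

The source date corresponds to 5 June 1625 in the Gregorian calendar (JDN 2314735).
That day falls on 1 Sene 1617 EC in the Ethiopian calendar.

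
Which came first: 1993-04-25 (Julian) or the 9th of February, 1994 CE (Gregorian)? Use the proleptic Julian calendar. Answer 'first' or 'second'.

first

The two dates have Julian Day Numbers 2449116 and 2449393 respectively.
Since 2449116 < 2449393, the first date comes first.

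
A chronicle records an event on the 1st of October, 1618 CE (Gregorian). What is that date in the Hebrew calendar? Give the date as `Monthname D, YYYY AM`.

Both dates share Julian Day Number 2312296; in the Hebrew calendar that is 12 Tishrei 5379 AM.

Tishrei 12, 5379 AM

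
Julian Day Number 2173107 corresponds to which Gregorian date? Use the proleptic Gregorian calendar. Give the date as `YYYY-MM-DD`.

Counting from JDN 2299161 = 15 Oct 1582 gives an offset of -126054 days.

1237-08-30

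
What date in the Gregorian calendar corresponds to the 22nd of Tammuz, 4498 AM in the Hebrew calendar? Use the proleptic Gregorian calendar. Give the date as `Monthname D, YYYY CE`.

Julian Day Number of the source date = 1990808.
Converting JDN 1990808 to the Gregorian calendar gives 19 July 738 CE.

July 19, 738 CE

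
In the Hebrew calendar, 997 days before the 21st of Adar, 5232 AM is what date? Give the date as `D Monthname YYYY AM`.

The starting date is JDN 2258766; 2258766 − 997 = 2257769.
JDN 2257769 corresponds to 28 Sivan 5229 AM.

28 Sivan 5229 AM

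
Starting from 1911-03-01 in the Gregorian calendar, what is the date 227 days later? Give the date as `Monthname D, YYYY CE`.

JDN of 1911-03-01 = 2419097.
2419097 + 227 = 2419324.
JDN 2419324 in the Gregorian calendar is October 14, 1911 CE.

October 14, 1911 CE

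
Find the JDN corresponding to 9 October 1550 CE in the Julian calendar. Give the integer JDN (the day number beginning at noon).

In the proleptic Gregorian calendar the same day is 19 October 1550.
JDN 2299161 is 15 October 1582 CE (Gregorian); the target day is −11684 days from there, so JDN = 2287477.

2287477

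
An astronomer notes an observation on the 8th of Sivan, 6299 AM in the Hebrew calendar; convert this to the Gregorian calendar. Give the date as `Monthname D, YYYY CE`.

Julian Day Number of the source date = 2648556.
Converting JDN 2648556 to the Gregorian calendar gives 26 May 2539 CE.

May 26, 2539 CE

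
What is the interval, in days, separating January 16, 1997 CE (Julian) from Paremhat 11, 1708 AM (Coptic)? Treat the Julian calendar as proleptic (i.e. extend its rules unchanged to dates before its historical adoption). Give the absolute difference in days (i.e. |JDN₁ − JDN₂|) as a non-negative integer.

1776

First date → JDN 2450478; second date → JDN 2448702.
The interval is |2450478 − 2448702| = 1776 days.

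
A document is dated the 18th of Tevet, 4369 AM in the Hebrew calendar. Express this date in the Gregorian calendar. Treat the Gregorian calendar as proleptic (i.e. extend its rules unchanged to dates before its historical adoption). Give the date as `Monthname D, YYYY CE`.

Both dates share Julian Day Number 1943496; in the Gregorian calendar that is 4 January 609 CE.

January 4, 609 CE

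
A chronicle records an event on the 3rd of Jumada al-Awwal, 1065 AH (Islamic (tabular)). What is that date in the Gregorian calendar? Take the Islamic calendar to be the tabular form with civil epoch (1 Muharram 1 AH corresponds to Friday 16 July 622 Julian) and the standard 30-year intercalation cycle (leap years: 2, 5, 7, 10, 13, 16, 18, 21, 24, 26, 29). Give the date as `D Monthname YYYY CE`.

Both dates share Julian Day Number 2325606; in the Gregorian calendar that is 11 March 1655 CE.

11 March 1655 CE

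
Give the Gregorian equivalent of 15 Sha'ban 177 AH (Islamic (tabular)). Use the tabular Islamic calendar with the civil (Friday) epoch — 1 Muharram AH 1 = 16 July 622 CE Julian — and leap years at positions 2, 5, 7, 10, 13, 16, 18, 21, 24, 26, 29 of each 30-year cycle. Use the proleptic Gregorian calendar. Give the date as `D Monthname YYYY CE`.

29 November 793 CE

Both dates share Julian Day Number 2011030; in the Gregorian calendar that is 29 November 793 CE.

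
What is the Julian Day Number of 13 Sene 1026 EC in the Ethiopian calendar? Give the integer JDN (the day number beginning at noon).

2098884

In the proleptic Gregorian calendar the same day is 13 June 1034.
JDN 2400001 is 17 November 1858 CE (Gregorian), MJD 0; the target day is −301117 days from there, so JDN = 2098884.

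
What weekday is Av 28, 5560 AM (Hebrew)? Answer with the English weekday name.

Tuesday

In the Gregorian calendar this is 19 August 1800 (JDN 2378727).
JDN 2378727 mod 7 = 1, and JDN 0 was a Monday, so this is a Tuesday.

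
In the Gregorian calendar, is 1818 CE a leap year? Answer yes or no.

no

1818 is not divisible by 4, so it is a common year.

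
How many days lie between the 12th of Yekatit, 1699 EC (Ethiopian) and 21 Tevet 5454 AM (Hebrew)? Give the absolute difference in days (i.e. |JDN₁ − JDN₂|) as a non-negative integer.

JDN of the first date = 2344576.
JDN of the second date = 2339799.
|2339799 − 2344576| = 4777.

4777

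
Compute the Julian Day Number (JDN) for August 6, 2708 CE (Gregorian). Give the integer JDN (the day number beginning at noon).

2710354

JDN 2400001 is 17 November 1858 CE (Gregorian), MJD 0; the target day is +310353 days from there, so JDN = 2710354.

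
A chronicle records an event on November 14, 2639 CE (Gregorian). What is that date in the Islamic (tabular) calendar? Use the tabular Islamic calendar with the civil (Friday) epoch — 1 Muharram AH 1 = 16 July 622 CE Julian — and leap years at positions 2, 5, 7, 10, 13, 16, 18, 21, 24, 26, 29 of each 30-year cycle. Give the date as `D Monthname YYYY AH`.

26 Rabi' al-Awwal 2080 AH

Julian Day Number of the source date = 2685252.
Converting JDN 2685252 to the tabular Islamic calendar gives 26 Rabi' al-Awwal 2080 AH.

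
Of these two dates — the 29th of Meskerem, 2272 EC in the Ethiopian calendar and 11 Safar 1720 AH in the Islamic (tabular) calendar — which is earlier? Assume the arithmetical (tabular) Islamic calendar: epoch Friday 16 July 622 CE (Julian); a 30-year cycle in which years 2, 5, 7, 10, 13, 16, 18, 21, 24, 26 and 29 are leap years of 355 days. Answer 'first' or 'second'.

First date → JDN 2553732; second date → JDN 2557636.
JDN 2553732 < JDN 2557636, so the first date is earlier.

first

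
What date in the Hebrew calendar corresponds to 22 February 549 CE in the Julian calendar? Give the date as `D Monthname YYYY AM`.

8 Adar 4309 AM

Julian Day Number of the source date = 1921633.
Converting JDN 1921633 to the Hebrew calendar gives 8 Adar 4309 AM.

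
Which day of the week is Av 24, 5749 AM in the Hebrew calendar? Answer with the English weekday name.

Friday

In the Gregorian calendar this is 25 August 1989 (JDN 2447764).
JDN 2447764 mod 7 = 4, and JDN 0 was a Monday, so this is a Friday.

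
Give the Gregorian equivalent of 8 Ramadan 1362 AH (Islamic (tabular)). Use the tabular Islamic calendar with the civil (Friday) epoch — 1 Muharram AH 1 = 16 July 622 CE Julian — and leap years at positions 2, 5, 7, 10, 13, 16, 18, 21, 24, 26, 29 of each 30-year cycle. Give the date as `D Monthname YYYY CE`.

8 September 1943 CE

Julian Day Number of the source date = 2430976.
Converting JDN 2430976 to the Gregorian calendar gives 8 September 1943 CE.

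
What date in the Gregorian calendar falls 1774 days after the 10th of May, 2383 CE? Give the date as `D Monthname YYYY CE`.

JDN of the 10th of May, 2383 CE = 2591562.
2591562 + 1774 = 2593336.
JDN 2593336 in the Gregorian calendar is 18 March 2388 CE.

18 March 2388 CE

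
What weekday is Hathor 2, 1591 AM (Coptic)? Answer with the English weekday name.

Tuesday

Equivalently 10 November 1874 Gregorian, JDN 2405838.
JDN 2405838 mod 7 = 1, and JDN 0 was a Monday, so this is a Tuesday.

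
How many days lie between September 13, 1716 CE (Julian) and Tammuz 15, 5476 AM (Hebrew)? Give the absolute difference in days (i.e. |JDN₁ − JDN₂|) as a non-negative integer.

81

First date → JDN 2348083; second date → JDN 2348002.
The interval is |2348083 − 2348002| = 81 days.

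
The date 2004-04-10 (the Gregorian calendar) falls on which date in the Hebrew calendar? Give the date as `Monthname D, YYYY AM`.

Nisan 19, 5764 AM

Julian Day Number of the source date = 2453106.
Converting JDN 2453106 to the Hebrew calendar gives 19 Nisan 5764 AM.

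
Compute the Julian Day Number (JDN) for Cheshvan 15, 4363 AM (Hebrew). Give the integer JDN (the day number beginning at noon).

1941247

In the proleptic Gregorian calendar the same day is 8 November 602.
JDN 2400001 is 17 November 1858 CE (Gregorian), MJD 0; the target day is −458754 days from there, so JDN = 1941247.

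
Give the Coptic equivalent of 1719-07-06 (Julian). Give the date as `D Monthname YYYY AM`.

12 Epip 1435 AM

Julian Day Number of the source date = 2349109.
Converting JDN 2349109 to the Coptic calendar gives 12 Epip 1435 AM.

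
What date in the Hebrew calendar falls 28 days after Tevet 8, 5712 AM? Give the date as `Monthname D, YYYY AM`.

Shevat 7, 5712 AM

JDN of Tevet 8, 5712 AM = 2434018.
2434018 + 28 = 2434046.
JDN 2434046 in the Hebrew calendar is Shevat 7, 5712 AM.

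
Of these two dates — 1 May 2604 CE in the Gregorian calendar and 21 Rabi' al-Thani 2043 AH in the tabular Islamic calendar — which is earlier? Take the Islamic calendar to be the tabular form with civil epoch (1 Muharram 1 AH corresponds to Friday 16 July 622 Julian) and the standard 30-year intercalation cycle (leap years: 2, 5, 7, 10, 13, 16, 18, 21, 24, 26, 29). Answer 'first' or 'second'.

second

Converting both to JDN: 2672272 vs 2672166; the smaller is the second.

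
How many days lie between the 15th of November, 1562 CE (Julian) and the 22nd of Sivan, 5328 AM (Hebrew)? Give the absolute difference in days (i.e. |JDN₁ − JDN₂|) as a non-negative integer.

2042

First date → JDN 2291897; second date → JDN 2293939.
The interval is |2291897 − 2293939| = 2042 days.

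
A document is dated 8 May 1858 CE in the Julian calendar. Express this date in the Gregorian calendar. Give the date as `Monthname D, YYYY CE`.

May 20, 1858 CE

At this point the Julian calendar is 12 days behind the Gregorian.
8 May 1858 Julian + 12 days → 20 May 1858 Gregorian.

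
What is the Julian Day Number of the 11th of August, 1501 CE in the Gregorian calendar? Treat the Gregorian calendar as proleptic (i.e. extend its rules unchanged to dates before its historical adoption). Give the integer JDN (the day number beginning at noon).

JDN 2400001 is 17 November 1858 CE (Gregorian), MJD 0; the target day is −130490 days from there, so JDN = 2269511.

2269511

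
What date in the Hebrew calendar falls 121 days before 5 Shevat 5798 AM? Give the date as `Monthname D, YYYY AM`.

JDN of 5 Shevat 5798 AM = 2465435.
2465435 − 121 = 2465314.
JDN 2465314 in the Hebrew calendar is Tishrei 3, 5798 AM.

Tishrei 3, 5798 AM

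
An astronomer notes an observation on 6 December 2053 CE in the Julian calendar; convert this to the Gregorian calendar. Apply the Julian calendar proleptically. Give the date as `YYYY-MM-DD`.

The Julian–Gregorian offset here is 13 days (Julian trailing).
6 December 2053 Julian + 13 days → 19 December 2053 Gregorian.

2053-12-19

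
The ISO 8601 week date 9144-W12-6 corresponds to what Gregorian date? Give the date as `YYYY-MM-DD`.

9144-03-25

ISO week 1 of 9144 is the week containing the first Thursday of 9144.
Week 12, day 6 (Saturday) lands on 9144-03-25.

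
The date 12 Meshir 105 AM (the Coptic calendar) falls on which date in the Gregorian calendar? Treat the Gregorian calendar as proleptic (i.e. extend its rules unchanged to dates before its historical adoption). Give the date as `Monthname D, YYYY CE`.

February 7, 389 CE

Julian Day Number of the source date = 1863177.
Converting JDN 1863177 to the Gregorian calendar gives 7 February 389 CE.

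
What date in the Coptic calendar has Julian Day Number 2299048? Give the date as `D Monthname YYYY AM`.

The Gregorian equivalent of JDN 2299048 is 24 June 1582.
In the Coptic calendar that day is 20 Paoni 1298 AM.

20 Paoni 1298 AM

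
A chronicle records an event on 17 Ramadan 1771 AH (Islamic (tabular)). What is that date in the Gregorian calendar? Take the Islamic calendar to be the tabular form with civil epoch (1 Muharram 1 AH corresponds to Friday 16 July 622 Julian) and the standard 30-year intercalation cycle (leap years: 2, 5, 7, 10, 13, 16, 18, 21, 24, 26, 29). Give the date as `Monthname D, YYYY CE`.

July 13, 2340 CE

Both dates share Julian Day Number 2575921; in the Gregorian calendar that is 13 July 2340 CE.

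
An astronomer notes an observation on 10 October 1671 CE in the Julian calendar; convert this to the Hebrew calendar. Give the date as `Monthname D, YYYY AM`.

The source date corresponds to 20 October 1671 in the Gregorian calendar (JDN 2331673).
That day falls on 16 Cheshvan 5432 AM in the Hebrew calendar.

Cheshvan 16, 5432 AM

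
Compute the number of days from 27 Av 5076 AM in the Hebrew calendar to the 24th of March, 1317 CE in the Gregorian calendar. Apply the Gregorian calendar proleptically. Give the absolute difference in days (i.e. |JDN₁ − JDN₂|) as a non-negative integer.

212

First date → JDN 2201955; second date → JDN 2202167.
The interval is |2201955 − 2202167| = 212 days.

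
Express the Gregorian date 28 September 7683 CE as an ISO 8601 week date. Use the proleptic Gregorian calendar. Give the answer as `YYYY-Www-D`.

7683-W39-2

The weekday is Tuesday (ISO weekday 2).
That Tuesday belongs to ISO week 39 of ISO year 7683.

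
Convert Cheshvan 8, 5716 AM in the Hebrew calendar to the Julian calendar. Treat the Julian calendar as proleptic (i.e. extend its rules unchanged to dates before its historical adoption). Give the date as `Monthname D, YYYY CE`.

Julian Day Number of the source date = 2435405.
Converting JDN 2435405 to the Julian calendar gives 11 October 1955 CE.

October 11, 1955 CE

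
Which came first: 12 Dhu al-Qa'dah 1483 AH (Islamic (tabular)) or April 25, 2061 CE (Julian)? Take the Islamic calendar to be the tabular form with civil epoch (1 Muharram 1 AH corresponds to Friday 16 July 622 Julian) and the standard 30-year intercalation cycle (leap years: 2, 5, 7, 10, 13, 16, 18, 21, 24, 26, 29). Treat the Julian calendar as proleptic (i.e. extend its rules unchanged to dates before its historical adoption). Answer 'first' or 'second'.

first

Converting both to JDN: 2473917 vs 2473953; the smaller is the first.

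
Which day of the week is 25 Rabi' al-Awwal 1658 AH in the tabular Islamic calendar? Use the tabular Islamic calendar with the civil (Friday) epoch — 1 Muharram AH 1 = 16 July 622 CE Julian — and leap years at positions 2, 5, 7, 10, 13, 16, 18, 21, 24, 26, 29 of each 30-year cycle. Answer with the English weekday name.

This is JDN 2535709 (8 June 2230 Gregorian).
Since JDN mod 7 = 1 (0 = Monday), the day is Tuesday.

Tuesday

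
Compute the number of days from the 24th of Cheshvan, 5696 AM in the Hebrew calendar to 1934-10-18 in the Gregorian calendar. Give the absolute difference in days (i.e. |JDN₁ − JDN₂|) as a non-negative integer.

398

JDN of the first date = 2428127.
JDN of the second date = 2427729.
|2427729 − 2428127| = 398.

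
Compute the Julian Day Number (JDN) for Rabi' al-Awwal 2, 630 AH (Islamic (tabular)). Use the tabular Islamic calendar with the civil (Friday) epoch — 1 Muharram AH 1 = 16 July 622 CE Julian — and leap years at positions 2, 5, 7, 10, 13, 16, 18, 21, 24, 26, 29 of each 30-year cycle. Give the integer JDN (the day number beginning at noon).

2171397

In the proleptic Gregorian calendar the same day is 24 December 1232.
JDN 2451545 is 1 January 2000 CE (Gregorian); the target day is −280148 days from there, so JDN = 2171397.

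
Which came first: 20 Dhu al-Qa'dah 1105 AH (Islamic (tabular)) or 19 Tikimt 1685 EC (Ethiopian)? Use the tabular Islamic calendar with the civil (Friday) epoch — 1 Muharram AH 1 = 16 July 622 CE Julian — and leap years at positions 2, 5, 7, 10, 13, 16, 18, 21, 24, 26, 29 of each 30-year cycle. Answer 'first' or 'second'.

First date → JDN 2339975; second date → JDN 2339350.
JDN 2339350 < JDN 2339975, so the second date is earlier.

second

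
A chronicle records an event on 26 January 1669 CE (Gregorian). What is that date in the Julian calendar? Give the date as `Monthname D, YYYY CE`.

The Julian–Gregorian offset here is 10 days (Julian trailing).
26 January 1669 Gregorian − 10 days → 16 January 1669 Julian.

January 16, 1669 CE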